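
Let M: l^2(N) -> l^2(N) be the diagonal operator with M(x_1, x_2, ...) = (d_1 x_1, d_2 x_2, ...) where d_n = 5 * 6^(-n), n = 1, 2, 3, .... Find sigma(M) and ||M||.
sigma(M) = {5 * 6^(-n) : n ≥ 1} ∪ {0}; ||M|| = 5/6

A bounded diagonal operator on l^2 with diagonal entries d_n has spectrum equal to the closure of {d_n : n ≥ 1}: every d_n is an eigenvalue (with eigenvector e_n), so {d_n} ⊂ sigma(M); the spectrum is closed, so its closure is too; and for lambda not in the closure, (M - lambda I) has bounded inverse (the diagonal entries 1/(d_n - lambda) are bounded). For our sequence d_n = 5 * 6^(-n), n = 1, 2, 3, ...:
  - {d_n} = {5 * 6^(-n) : n ≥ 1}; the only limit point is 0
  - closure = {5 * 6^(-n) : n ≥ 1} ∪ {0}
For the norm: a diagonal operator has ||M|| = sup_n |d_n|. Here d_n = 5 * 6^(-n) is positive and decreasing, so sup_n |d_n| = d_1 = 5/6. So ||M|| = 5/6.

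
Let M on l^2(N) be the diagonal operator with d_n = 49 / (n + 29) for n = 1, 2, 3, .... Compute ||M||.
||M|| = 49/30 (attained at n = 1)

For M diagonal, ||M|| = sup_n |d_n| = sup_n 49/(n + 29). This is positive and strictly decreasing in n, so the supremum is attained at n = 1: d_1 = 49/(1 + 29) = 49/30. Hence ||M|| = 49/30.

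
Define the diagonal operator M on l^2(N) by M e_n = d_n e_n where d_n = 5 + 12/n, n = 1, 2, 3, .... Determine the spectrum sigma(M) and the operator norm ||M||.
sigma(M) = {5 + 12/n : n ≥ 1} ∪ {5}; ||M|| = 17

A bounded diagonal operator on l^2 with diagonal entries d_n has spectrum equal to the closure of {d_n : n ≥ 1}: every d_n is an eigenvalue (with eigenvector e_n), so {d_n} ⊂ sigma(M); the spectrum is closed, so its closure is too; and for lambda not in the closure, (M - lambda I) has bounded inverse (the diagonal entries 1/(d_n - lambda) are bounded). For our sequence d_n = 5 + 12/n, n = 1, 2, 3, ...:
  - {d_n} = {5 + 12/n : n ≥ 1}; the only limit point is 5
  - closure = {5 + 12/n : n ≥ 1} ∪ {5}
For the norm: a diagonal operator has ||M|| = sup_n |d_n|. Here d_n = 5 + 12/n is positive and decreasing, so sup_n |d_n| = d_1 = 5 + 12 = 17. So ||M|| = 17.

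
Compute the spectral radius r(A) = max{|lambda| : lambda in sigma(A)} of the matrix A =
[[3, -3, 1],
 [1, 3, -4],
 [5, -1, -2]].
r(A) ≈ 5.7922

The eigenvalues of A are the roots of its characteristic polynomial. With M = A (coefficients from the trace, the sum of principal 2x2 minors, and det A):
  p(λ) = det(λ I - M) = λ^3 - 4λ^2 - 9λ - 8.
No integer candidate from the rational root theorem (±divisors of 8) is a root, so the roots are irrational. The cubic discriminant is Δ = -4748 < 0, so there is one real root and a complex-conjugate pair. p(5) = -28 and p(6) = 10 have opposite signs, so a root lies in (5, 6); Newton's method refines it to λ ≈ 5.7922. Dividing out (λ - (5.7922)) leaves approximately λ^2 + 1.7922λ + 1.3812. For λ^2 + 1.7922λ + 1.3812 the discriminant is -2.3125. It is negative, so the remaining roots are the complex-conjugate pair λ ≈ -0.8961 ± 0.7603i. Their product equals the constant term, so |λ|^2 ≈ 1.3812 and |λ| ≈ 1.1752.
Thus the eigenvalues (to 4 decimals) are 5.7922 (modulus 5.7922); -0.8961 ± 0.7603i (modulus 1.1752). The spectral radius is the largest modulus: r(A) ≈ 5.7922. (Cross-check: r(A) ≤ ||A||_2 ≈ 6.4766; equality holds whenever A is normal, though it can also hold for some non-normal A.)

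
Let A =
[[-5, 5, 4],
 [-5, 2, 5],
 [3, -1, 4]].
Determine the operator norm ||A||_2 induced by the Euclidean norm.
||A||_2 ≈ 10.7395 (= sqrt(largest eigenvalue of A^T A))

||A||_2 = sigma_max(A) = sqrt(lambda_max(A^T A)). Form the symmetric matrix M = A^T A =
[[59, -38, -33],
 [-38, 30, 26],
 [-33, 26, 57]].
Its characteristic polynomial (trace, sum of principal 2x2 minors, determinant of M give the coefficients) is
  p(λ) = det(λ I - M) = λ^3 - 146λ^2 + 3634λ - 11236.
No integer candidate from the rational root theorem (±divisors of 11236) is a root, so the roots are irrational. The cubic discriminant is Δ = 53561361376 > 0, so there are three distinct real roots. p(3) = -1621 and p(4) = 1028 have opposite signs, so a root lies in (3, 4); Newton's method refines it to λ ≈ 3.5997. p(27) = 131 and p(28) = -1996 have opposite signs, so a root lies in (27, 28); Newton's method refines it to λ ≈ 27.0634. p(115) = -3301 and p(116) = 6628 have opposite signs, so a root lies in (115, 116); Newton's method refines it to λ ≈ 115.337. Check (Vieta): the three roots sum to 146, matching tr M = 146.
So the eigenvalues of A^T A are ≈ 3.5997, 27.0634, 115.337 (all ≥ 0, as they must be for A^T A). The largest is λ_max ≈ 115.337, hence ||A||_2 = sqrt(λ_max) ≈ 10.7395.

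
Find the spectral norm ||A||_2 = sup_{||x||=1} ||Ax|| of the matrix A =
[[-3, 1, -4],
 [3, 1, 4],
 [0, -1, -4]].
||A||_2 ≈ 7.8429 (= sqrt(largest eigenvalue of A^T A))

||A||_2 = sigma_max(A) = sqrt(lambda_max(A^T A)). Form the symmetric matrix M = A^T A =
[[18, 0, 24],
 [0, 3, 4],
 [24, 4, 48]].
Its characteristic polynomial (trace, sum of principal 2x2 minors, determinant of M give the coefficients) is
  p(λ) = det(λ I - M) = λ^3 - 69λ^2 + 470λ - 576.
No integer candidate from the rational root theorem (±divisors of 576) is a root, so the roots are irrational. The cubic discriminant is Δ = 206804452 > 0, so there are three distinct real roots. p(1) = -174 and p(2) = 96 have opposite signs, so a root lies in (1, 2); Newton's method refines it to λ ≈ 1.5866. p(5) = 174 and p(6) = -24 have opposite signs, so a root lies in (5, 6); Newton's method refines it to λ ≈ 5.902. p(61) = -1674 and p(62) = 1656 have opposite signs, so a root lies in (61, 62); Newton's method refines it to λ ≈ 61.5114. Check (Vieta): the three roots sum to 69, matching tr M = 69.
So the eigenvalues of A^T A are ≈ 1.5866, 5.902, 61.5114 (all ≥ 0, as they must be for A^T A). The largest is λ_max ≈ 61.5114, hence ||A||_2 = sqrt(λ_max) ≈ 7.8429.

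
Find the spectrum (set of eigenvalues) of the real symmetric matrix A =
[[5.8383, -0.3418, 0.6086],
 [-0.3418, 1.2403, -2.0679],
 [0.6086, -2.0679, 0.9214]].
sigma(A) ≈ {-1, 3, 6}

A is real symmetric, so its spectrum consists of real eigenvalues. Expanding the characteristic polynomial of the displayed matrix gives
  det(λ I - A) = p(λ) = λ^3 + (-8)λ^2 + (9)λ + (18).
Solving p(λ) = 0 yields eigenvalues ≈ -1, 3, 6. (A is shown rounded to 4 decimals, so these recover the underlying integer eigenvalues to within that precision.)
Verification: the trace of A = 8 equals the sum of eigenvalues 8, and det(A) ≈ -18.0004 matches the eigenvalue product -18.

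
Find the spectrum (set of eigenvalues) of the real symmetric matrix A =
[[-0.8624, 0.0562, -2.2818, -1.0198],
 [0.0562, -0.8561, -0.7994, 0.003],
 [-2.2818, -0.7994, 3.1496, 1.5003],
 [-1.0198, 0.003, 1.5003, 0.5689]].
sigma(A) ≈ {-2, -1, 0, 5}

A is real symmetric, so its spectrum consists of real eigenvalues. Expanding the characteristic polynomial of the displayed matrix gives
  det(λ I - A) = p(λ) = λ^4 + (-2)λ^3 + (-13)λ^2 + (-10)λ + (0).
Solving p(λ) = 0 yields eigenvalues ≈ -2, -1, 0, 5. (A is shown rounded to 4 decimals, so these recover the underlying integer eigenvalues to within that precision.)
Verification: the trace of A = 2 equals the sum of eigenvalues 2, and det(A) ≈ -0.0003 matches the eigenvalue product 0.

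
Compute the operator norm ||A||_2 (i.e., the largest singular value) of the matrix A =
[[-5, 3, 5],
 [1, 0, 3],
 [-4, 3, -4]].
||A||_2 ≈ 7.9356 (= sqrt(largest eigenvalue of A^T A))

||A||_2 = sigma_max(A) = sqrt(lambda_max(A^T A)). Form the symmetric matrix M = A^T A =
[[42, -27, -6],
 [-27, 18, 3],
 [-6, 3, 50]].
Its characteristic polynomial (trace, sum of principal 2x2 minors, determinant of M give the coefficients) is
  p(λ) = det(λ I - M) = λ^3 - 110λ^2 + 2982λ - 1296.
No integer candidate from the rational root theorem (±divisors of 1296) is a root, so the roots are irrational. The cubic discriminant is Δ = 2236276656 > 0, so there are three distinct real roots. p(0) = -1296 and p(1) = 1577 have opposite signs, so a root lies in (0, 1); Newton's method refines it to λ ≈ 0.4418. p(46) = 452 and p(47) = -309 have opposite signs, so a root lies in (46, 47); Newton's method refines it to λ ≈ 46.5845. p(62) = -924 and p(63) = 27 have opposite signs, so a root lies in (62, 63); Newton's method refines it to λ ≈ 62.9737. Check (Vieta): the three roots sum to 110, matching tr M = 110.
So the eigenvalues of A^T A are ≈ 0.4418, 46.5845, 62.9737 (all ≥ 0, as they must be for A^T A). The largest is λ_max ≈ 62.9737, hence ||A||_2 = sqrt(λ_max) ≈ 7.9356.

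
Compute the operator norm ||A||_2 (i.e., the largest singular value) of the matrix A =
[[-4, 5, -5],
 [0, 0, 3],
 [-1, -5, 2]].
||A||_2 ≈ 9.334 (= sqrt(largest eigenvalue of A^T A))

||A||_2 = sigma_max(A) = sqrt(lambda_max(A^T A)). Form the symmetric matrix M = A^T A =
[[17, -15, 18],
 [-15, 50, -35],
 [18, -35, 38]].
Its characteristic polynomial (trace, sum of principal 2x2 minors, determinant of M give the coefficients) is
  p(λ) = det(λ I - M) = λ^3 - 105λ^2 + 1622λ - 5625.
No integer candidate from the rational root theorem (±divisors of 5625) is a root, so the roots are irrational. The cubic discriminant is Δ = 2279348833 > 0, so there are three distinct real roots. p(5) = -15 and p(6) = 543 have opposite signs, so a root lies in (5, 6); Newton's method refines it to λ ≈ 5.0233. p(12) = 447 and p(13) = -87 have opposite signs, so a root lies in (12, 13); Newton's method refines it to λ ≈ 12.8529. p(87) = -753 and p(88) = 5463 have opposite signs, so a root lies in (87, 88); Newton's method refines it to λ ≈ 87.1239. Check (Vieta): the three roots sum to 105, matching tr M = 105.
So the eigenvalues of A^T A are ≈ 5.0233, 12.8529, 87.1239 (all ≥ 0, as they must be for A^T A). The largest is λ_max ≈ 87.1239, hence ||A||_2 = sqrt(λ_max) ≈ 9.334.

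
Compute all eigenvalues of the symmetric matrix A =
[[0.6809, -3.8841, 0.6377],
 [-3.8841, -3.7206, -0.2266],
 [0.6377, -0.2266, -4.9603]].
sigma(A) ≈ {-6, -5, 3}

A is real symmetric, so its spectrum consists of real eigenvalues. Expanding the characteristic polynomial of the displayed matrix gives
  det(λ I - A) = p(λ) = λ^3 + (8)λ^2 + (-3)λ + (-90).
Solving p(λ) = 0 yields eigenvalues ≈ -6, -5, 3. (A is shown rounded to 4 decimals, so these recover the underlying integer eigenvalues to within that precision.)
Verification: the trace of A = -8 equals the sum of eigenvalues -8, and det(A) ≈ 89.9990 matches the eigenvalue product 90.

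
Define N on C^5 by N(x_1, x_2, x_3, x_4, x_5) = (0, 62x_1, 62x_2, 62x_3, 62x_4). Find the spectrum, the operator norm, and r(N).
sigma(N) = {0}; ||N|| = 62; r(N) = 0. (N is nilpotent with N^5 = 0.)

On C^5, N is a strictly lower-triangular matrix with 62 on the subdiagonal and zeros elsewhere, so its characteristic polynomial is lambda^5 and every eigenvalue is 0: sigma(N) = {0}. For the operator norm, N e_i = 62e_{i+1} for i = 1, ..., 4 and N e_5 = 0, so the singular values of N are 62 (with multiplicity 4) and 0; hence ||N|| = 62. The spectral radius r(N) = max|lambda| = 0. Note ||N|| > r(N) — characteristic of non-normal nilpotent operators. Indeed N^5 = 0.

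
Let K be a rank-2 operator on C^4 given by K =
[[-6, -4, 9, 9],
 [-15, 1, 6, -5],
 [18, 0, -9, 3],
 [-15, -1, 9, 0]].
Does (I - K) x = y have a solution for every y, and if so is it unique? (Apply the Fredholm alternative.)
(I - K) is invertible (det(I - K) = -65 ≠ 0), so for every y in C^4 the equation (I - K) x = y has a unique solution.

K has rank 2 and factors as K = U V^T = u1 v1^T + u2 v2^T with u1 = (1, -3, 3, -2), v1 = (3, -1, 0, 3), u2 = (-3, -2, 3, -3), v2 = (3, 1, -3, -2) (multiplying out reproduces the displayed K). The nonzero eigenvalues of U V^T coincide with those of the 2 x 2 matrix G = V^T U = [[v1·u1, v1·u2], [v2·u1, v2·u2]] = [[0, -16], [-5, -14]], and by the Sylvester determinant identity det(I_4 - U V^T) = det(I_2 - V^T U) = det([[1, 16], [5, 15]]) = (1)(15) - (16)(5) = -65. (Direct check: I - K =
[[7, 4, -9, -9],
 [15, 0, -6, 5],
 [-18, 0, 10, -3],
 [15, 1, -9, 1]]
has determinant -65.) The finite-dimensional Fredholm alternative says: either (I - K) is invertible, or ker(I - K) ≠ {0} and then range(I - K) = ker((I - K)^*)^⊥, with dim ker(I - K) = dim ker((I - K)^*). Since det(I - K) ≠ 0, 1 is not an eigenvalue of K and ker(I - K) = {0}, so we are in the first case: for every y there is a unique x = (I - K)^(-1) y. (Explicitly, by the Woodbury identity, (I - U V^T)^(-1) = I + U (I_2 - G)^(-1) V^T.)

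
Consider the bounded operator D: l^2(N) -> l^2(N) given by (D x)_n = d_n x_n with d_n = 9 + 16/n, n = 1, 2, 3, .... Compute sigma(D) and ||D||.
sigma(D) = {9 + 16/n : n ≥ 1} ∪ {9}; ||D|| = 25

A bounded diagonal operator on l^2 with diagonal entries d_n has spectrum equal to the closure of {d_n : n ≥ 1}: every d_n is an eigenvalue (with eigenvector e_n), so {d_n} ⊂ sigma(D); the spectrum is closed, so its closure is too; and for lambda not in the closure, (D - lambda I) has bounded inverse (the diagonal entries 1/(d_n - lambda) are bounded). For our sequence d_n = 9 + 16/n, n = 1, 2, 3, ...:
  - {d_n} = {9 + 16/n : n ≥ 1}; the only limit point is 9
  - closure = {9 + 16/n : n ≥ 1} ∪ {9}
For the norm: a diagonal operator has ||D|| = sup_n |d_n|. Here d_n = 9 + 16/n is positive and decreasing, so sup_n |d_n| = d_1 = 9 + 16 = 25. So ||D|| = 25.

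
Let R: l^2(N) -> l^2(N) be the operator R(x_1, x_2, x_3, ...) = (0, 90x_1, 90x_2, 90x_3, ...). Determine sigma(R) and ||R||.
sigma(R) = closed disk {z in C : |z| ≤ 90}; ||R|| = 90

Note R = 90·U where U is the unit right shift (U x)_k = x_{k-1} (with x_0 := 0); so ||R|| = 90||U|| and sigma(R) = 90·sigma(U). ||R x||^2 = sum_{k≥1} |90x_k|^2 = 8100||x||^2, so ||R|| = 90 and sigma(R) ⊂ {|z| ≤ 90}. For any |lambda| < 90, the equation (R - lambda I) x = 0 forces x_1 = 0, then 90x_k = lambda x_{k+1} ⇒ x = 0, so R has no eigenvalues. But (R - lambda I) is not surjective for |lambda| < 90: solving (R - lambda I) x = e_1 would require x_n proportional to (lambda/90)^(-n), which is not in l^2. So every |lambda| < 90 lies in the residual spectrum. The boundary |lambda| = 90 is in the approximate point spectrum (the spectrum is closed). Hence sigma(R) is the closed disk of radius 90.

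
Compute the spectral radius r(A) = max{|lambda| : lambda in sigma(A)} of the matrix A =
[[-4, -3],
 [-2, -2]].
r(A) = (6 + sqrt(28))/2 ≈ 5.6458

The eigenvalues of A are the roots of its characteristic polynomial. With M = A (coefficients from the trace and determinant):
  p(λ) = det(λ I - M) = λ^2 + 6λ + 2.
For λ^2 + 6λ + 2 the discriminant is 28. It is nonnegative but not a perfect square, so the roots are real and irrational: λ = (-6 ± sqrt(28))/2 ≈ -0.3542, -5.6458.
Thus the eigenvalues (to 4 decimals) are -0.3542 (modulus 0.3542); -5.6458 (modulus 5.6458). The spectral radius is the largest modulus: r(A) = (6 + sqrt(28))/2 ≈ 5.6458. (Cross-check: r(A) ≤ ||A||_2 ≈ 5.734; equality holds whenever A is normal, though it can also hold for some non-normal A.)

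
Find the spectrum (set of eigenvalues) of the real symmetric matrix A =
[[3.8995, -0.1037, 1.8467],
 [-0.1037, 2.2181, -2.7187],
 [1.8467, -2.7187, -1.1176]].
sigma(A) ≈ {-3, 3, 5}

A is real symmetric, so its spectrum consists of real eigenvalues. Expanding the characteristic polynomial of the displayed matrix gives
  det(λ I - A) = p(λ) = λ^3 + (-5)λ^2 + (-9)λ + (45).
Solving p(λ) = 0 yields eigenvalues ≈ -3, 3, 5. (A is shown rounded to 4 decimals, so these recover the underlying integer eigenvalues to within that precision.)
Verification: the trace of A = 5 equals the sum of eigenvalues 5, and det(A) ≈ -45.0002 matches the eigenvalue product -45.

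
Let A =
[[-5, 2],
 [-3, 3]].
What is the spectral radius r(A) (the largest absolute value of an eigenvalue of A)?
r(A) = (2 + sqrt(40))/2 ≈ 4.1623

The eigenvalues of A are the roots of its characteristic polynomial. With M = A (coefficients from the trace and determinant):
  p(λ) = det(λ I - M) = λ^2 + 2λ - 9.
For λ^2 + 2λ - 9 the discriminant is 40. It is nonnegative but not a perfect square, so the roots are real and irrational: λ = (-2 ± sqrt(40))/2 ≈ 2.1623, -4.1623.
Thus the eigenvalues (to 4 decimals) are 2.1623 (modulus 2.1623); -4.1623 (modulus 4.1623). The spectral radius is the largest modulus: r(A) = (2 + sqrt(40))/2 ≈ 4.1623. (Cross-check: r(A) ≤ ||A||_2 ≈ 6.7237; equality holds whenever A is normal, though it can also hold for some non-normal A.)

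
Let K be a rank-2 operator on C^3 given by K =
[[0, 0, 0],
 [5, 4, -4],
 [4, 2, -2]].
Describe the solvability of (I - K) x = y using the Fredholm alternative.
(I - K) is invertible (det(I - K) = -1 ≠ 0), so for every y in C^3 the equation (I - K) x = y has a unique solution.

K has rank 2 and factors as K = U V^T = u1 v1^T + u2 v2^T with u1 = (0, 3, 2), v1 = (1, 2, -2), u2 = (0, -1, -1), v2 = (-2, 2, -2) (multiplying out reproduces the displayed K). The nonzero eigenvalues of U V^T coincide with those of the 2 x 2 matrix G = V^T U = [[v1·u1, v1·u2], [v2·u1, v2·u2]] = [[2, 0], [2, 0]], and by the Sylvester determinant identity det(I_3 - U V^T) = det(I_2 - V^T U) = det([[-1, 0], [-2, 1]]) = (-1)(1) - (0)(-2) = -1. (Direct check: I - K =
[[1, 0, 0],
 [-5, -3, 4],
 [-4, -2, 3]]
has determinant -1.) The finite-dimensional Fredholm alternative says: either (I - K) is invertible, or ker(I - K) ≠ {0} and then range(I - K) = ker((I - K)^*)^⊥, with dim ker(I - K) = dim ker((I - K)^*). Since det(I - K) ≠ 0, 1 is not an eigenvalue of K and ker(I - K) = {0}, so we are in the first case: for every y there is a unique x = (I - K)^(-1) y. (Explicitly, by the Woodbury identity, (I - U V^T)^(-1) = I + U (I_2 - G)^(-1) V^T.)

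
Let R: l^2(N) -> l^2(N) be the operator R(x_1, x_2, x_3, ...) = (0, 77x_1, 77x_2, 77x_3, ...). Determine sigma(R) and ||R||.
sigma(R) = closed disk {z in C : |z| ≤ 77}; ||R|| = 77

Note R = 77·U where U is the unit right shift (U x)_k = x_{k-1} (with x_0 := 0); so ||R|| = 77||U|| and sigma(R) = 77·sigma(U). ||R x||^2 = sum_{k≥1} |77x_k|^2 = 5929||x||^2, so ||R|| = 77 and sigma(R) ⊂ {|z| ≤ 77}. For any |lambda| < 77, the equation (R - lambda I) x = 0 forces x_1 = 0, then 77x_k = lambda x_{k+1} ⇒ x = 0, so R has no eigenvalues. But (R - lambda I) is not surjective for |lambda| < 77: solving (R - lambda I) x = e_1 would require x_n proportional to (lambda/77)^(-n), which is not in l^2. So every |lambda| < 77 lies in the residual spectrum. The boundary |lambda| = 77 is in the approximate point spectrum (the spectrum is closed). Hence sigma(R) is the closed disk of radius 77.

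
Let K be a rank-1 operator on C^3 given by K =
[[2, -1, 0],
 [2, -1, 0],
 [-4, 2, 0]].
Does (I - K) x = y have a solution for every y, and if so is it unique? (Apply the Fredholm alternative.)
(I - K) is singular (det(I - K) = 0, i.e. 1 ∈ sigma(K)). (I - K) x = y is solvable iff y ⊥ ker((I - K)^*) = span{(2, -1, 0)}, i.e. iff 2y_1 - y_2 = 0. When solvable, the solutions are x = y + c·(1, 1, -2), c arbitrary (ker(I - K) = span{(1, 1, -2)}, dimension 1).

K has rank 1, so it is an outer product K = u v^T: every row of K is a multiple of one row vector. Reading off the entries, u = (1, 1, -2) and v = (2, -1, 0) (row i of K equals u_i·v^T). A rank-one matrix u v^T satisfies K u = u (v·u) and kills the (2)-dimensional subspace v^⊥, so its characteristic polynomial is lambda^2 (lambda - v·u) with v·u = tr K = 1. Hence the eigenvalues of I - K are 1 (multiplicity 2) and 1 - (1) = 0, so det(I - K) = 0. (Direct check: I - K =
[[-1, 1, 0],
 [-2, 2, 0],
 [4, -2, 1]]
has determinant 0.) So 1 is an eigenvalue of K and (I - K) is not invertible. The finite-dimensional Fredholm alternative says: either (I - K) is invertible, or ker(I - K) ≠ {0} and then range(I - K) = ker((I - K)^*)^⊥, with dim ker(I - K) = dim ker((I - K)^*). We are in the second case, so we need both kernels. Kernel of I - K: (I - K) u = u - u (v·u) = u - u = 0, so ker(I - K) = span{u} = span{(1, 1, -2)} (it is exactly 1-dimensional because rank(I - K) = 2). Kernel of the adjoint: K is real, so (I - K)^* = I - K^T = I - v u^T, and (I - v u^T) v = v - v (u·v) = 0; hence ker((I - K)^*) = span{v} = span{(2, -1, 0)}. Therefore (I - K) x = y is solvable iff <y, v> = 0, i.e. iff 2y_1 - y_2 = 0. When this holds, K y = u (v·y) = 0, so (I - K) y = y and x = y is a particular solution; the full solution set is the line x = y + c·u = y + c·(1, 1, -2), c ∈ C.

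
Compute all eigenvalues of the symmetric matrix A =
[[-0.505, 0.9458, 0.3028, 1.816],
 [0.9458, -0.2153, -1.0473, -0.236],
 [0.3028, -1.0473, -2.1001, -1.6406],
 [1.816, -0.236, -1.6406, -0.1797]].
sigma(A) ≈ {-4, -1, 0, 2}

A is real symmetric, so its spectrum consists of real eigenvalues. Expanding the characteristic polynomial of the displayed matrix gives
  det(λ I - A) = p(λ) = λ^4 + (3)λ^3 + (-6)λ^2 + (-8)λ + (0).
Solving p(λ) = 0 yields eigenvalues ≈ -4, -1, 0, 2. (A is shown rounded to 4 decimals, so these recover the underlying integer eigenvalues to within that precision.)
Verification: the trace of A = -3 equals the sum of eigenvalues -3, and det(A) ≈ 0.0000 matches the eigenvalue product 0.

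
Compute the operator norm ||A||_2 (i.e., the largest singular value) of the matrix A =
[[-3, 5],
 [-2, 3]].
||A||_2 = sqrt((47 + sqrt(2205))/2) ≈ 6.8541 (= sqrt(largest eigenvalue of A^T A))

||A||_2 = sigma_max(A) = sqrt(lambda_max(A^T A)). Form the symmetric matrix M = A^T A =
[[13, -21],
 [-21, 34]].
Its characteristic polynomial (trace, determinant of M give the coefficients) is
  p(λ) = det(λ I - M) = λ^2 - 47λ + 1.
For λ^2 - 47λ + 1 the discriminant is 2205. It is nonnegative but not a perfect square, so the roots are real and irrational: λ = (47 ± sqrt(2205))/2 ≈ 46.9787, 0.0213.
So the eigenvalues of A^T A are ≈ 0.0213, 46.9787 (all ≥ 0, as they must be for A^T A). The largest is λ_max = (47 + sqrt(2205))/2 ≈ 46.9787, hence ||A||_2 = sqrt(λ_max) = sqrt((47 + sqrt(2205))/2) ≈ 6.8541.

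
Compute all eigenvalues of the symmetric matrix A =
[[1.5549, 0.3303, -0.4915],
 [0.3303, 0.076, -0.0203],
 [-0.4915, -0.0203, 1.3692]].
sigma(A) ≈ {0, 1, 2}

A is real symmetric, so its spectrum consists of real eigenvalues. Expanding the characteristic polynomial of the displayed matrix gives
  det(λ I - A) = p(λ) = λ^3 + (-3)λ^2 + (2)λ + (0).
Solving p(λ) = 0 yields eigenvalues ≈ 0, 1, 2. (A is shown rounded to 4 decimals, so these recover the underlying integer eigenvalues to within that precision.)
Verification: the trace of A = 3 equals the sum of eigenvalues 3, and det(A) ≈ 0.0000 matches the eigenvalue product 0.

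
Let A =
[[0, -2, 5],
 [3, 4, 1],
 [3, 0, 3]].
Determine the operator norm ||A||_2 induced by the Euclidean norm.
||A||_2 ≈ 6.4193 (= sqrt(largest eigenvalue of A^T A))

||A||_2 = sigma_max(A) = sqrt(lambda_max(A^T A)). Form the symmetric matrix M = A^T A =
[[18, 12, 12],
 [12, 20, -6],
 [12, -6, 35]].
Its characteristic polynomial (trace, sum of principal 2x2 minors, determinant of M give the coefficients) is
  p(λ) = det(λ I - M) = λ^3 - 73λ^2 + 1366λ - 2304.
No integer candidate from the rational root theorem (±divisors of 2304) is a root, so the roots are irrational. The cubic discriminant is Δ = 155092932 > 0, so there are three distinct real roots. p(1) = -1010 and p(2) = 144 have opposite signs, so a root lies in (1, 2); Newton's method refines it to λ ≈ 1.8685. p(29) = 306 and p(30) = -24 have opposite signs, so a root lies in (29, 30); Newton's method refines it to λ ≈ 29.9239. p(41) = -90 and p(42) = 384 have opposite signs, so a root lies in (41, 42); Newton's method refines it to λ ≈ 41.2076. Check (Vieta): the three roots sum to 73, matching tr M = 73.
So the eigenvalues of A^T A are ≈ 1.8685, 29.9239, 41.2076 (all ≥ 0, as they must be for A^T A). The largest is λ_max ≈ 41.2076, hence ||A||_2 = sqrt(λ_max) ≈ 6.4193.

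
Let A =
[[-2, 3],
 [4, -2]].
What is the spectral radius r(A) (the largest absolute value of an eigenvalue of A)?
r(A) = (4 + sqrt(48))/2 ≈ 5.4641

The eigenvalues of A are the roots of its characteristic polynomial. With M = A (coefficients from the trace and determinant):
  p(λ) = det(λ I - M) = λ^2 + 4λ - 8.
For λ^2 + 4λ - 8 the discriminant is 48. It is nonnegative but not a perfect square, so the roots are real and irrational: λ = (-4 ± sqrt(48))/2 ≈ 1.4641, -5.4641.
Thus the eigenvalues (to 4 decimals) are 1.4641 (modulus 1.4641); -5.4641 (modulus 5.4641). The spectral radius is the largest modulus: r(A) = (4 + sqrt(48))/2 ≈ 5.4641. (Cross-check: r(A) ≤ ||A||_2 ≈ 5.5616; equality holds whenever A is normal, though it can also hold for some non-normal A.)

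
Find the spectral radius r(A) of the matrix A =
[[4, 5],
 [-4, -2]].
r(A) = sqrt(12) ≈ 3.4641

The eigenvalues of A are the roots of its characteristic polynomial. With M = A (coefficients from the trace and determinant):
  p(λ) = det(λ I - M) = λ^2 - 2λ + 12.
For λ^2 - 2λ + 12 the discriminant is -44. It is negative, so the roots are the complex-conjugate pair λ = 1 ± (sqrt(44)/2) i ≈ 1 ± 3.3166i. For a conjugate pair the product of the roots equals the constant term, so |λ|^2 = 12 and |λ| = sqrt(12) ≈ 3.4641.
Thus the eigenvalues (to 4 decimals) are 1 ± 3.3166i (modulus 3.4641). The spectral radius is the largest modulus: r(A) = sqrt(12) ≈ 3.4641. (Cross-check: r(A) ≤ ||A||_2 ≈ 7.6512; equality holds whenever A is normal, though it can also hold for some non-normal A.)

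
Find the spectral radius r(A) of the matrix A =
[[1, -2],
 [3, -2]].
r(A) = 2

The eigenvalues of A are the roots of its characteristic polynomial. With M = A (coefficients from the trace and determinant):
  p(λ) = det(λ I - M) = λ^2 + λ + 4.
For λ^2 + λ + 4 the discriminant is -15. It is negative, so the roots are the complex-conjugate pair λ = -1/2 ± (sqrt(15)/2) i ≈ -0.5 ± 1.9365i. For a conjugate pair the product of the roots equals the constant term, so |λ|^2 = 4 and |λ| = sqrt(4) = 2.
Thus the eigenvalues (to 4 decimals) are -0.5 ± 1.9365i (modulus 2). The spectral radius is the largest modulus: r(A) = 2. (Cross-check: r(A) ≤ ||A||_2 ≈ 4.1306; equality holds whenever A is normal, though it can also hold for some non-normal A.)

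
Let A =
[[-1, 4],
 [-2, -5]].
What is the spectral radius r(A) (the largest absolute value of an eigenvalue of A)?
r(A) = sqrt(13) ≈ 3.6056

The eigenvalues of A are the roots of its characteristic polynomial. With M = A (coefficients from the trace and determinant):
  p(λ) = det(λ I - M) = λ^2 + 6λ + 13.
For λ^2 + 6λ + 13 the discriminant is -16. It is negative, so the roots are the complex-conjugate pair λ = -3 ± (sqrt(16)/2) i ≈ -3 ± 2i. For a conjugate pair the product of the roots equals the constant term, so |λ|^2 = 13 and |λ| = sqrt(13) ≈ 3.6056.
Thus the eigenvalues (to 4 decimals) are -3 ± 2i (modulus 3.6056). The spectral radius is the largest modulus: r(A) = sqrt(13) ≈ 3.6056. (Cross-check: r(A) ≤ ||A||_2 ≈ 6.4787; equality holds whenever A is normal, though it can also hold for some non-normal A.)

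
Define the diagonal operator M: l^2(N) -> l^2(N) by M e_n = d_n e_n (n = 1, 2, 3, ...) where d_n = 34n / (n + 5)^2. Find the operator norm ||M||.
||M|| = 17/10 (attained at n = 5)

For M diagonal, ||M|| = sup_n |d_n|. Treat f(x) = 34x / (x + 5)^2 for real x > 0. By the quotient rule, f'(x) = 34(5 - x)/(x + 5)^3, which is positive for x < 5 and negative for x > 5. So f has a unique maximum at x = 5, and since 5 is a positive integer, the supremum over n ≥ 1 is attained at n = 5: d_5 = 34·5/(5 + 5)^2 = 34·5/100 = 17/10. Hence ||M|| = 17/10.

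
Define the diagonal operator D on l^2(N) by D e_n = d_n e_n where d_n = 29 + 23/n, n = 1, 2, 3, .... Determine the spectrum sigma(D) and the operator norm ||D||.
sigma(D) = {29 + 23/n : n ≥ 1} ∪ {29}; ||D|| = 52

A bounded diagonal operator on l^2 with diagonal entries d_n has spectrum equal to the closure of {d_n : n ≥ 1}: every d_n is an eigenvalue (with eigenvector e_n), so {d_n} ⊂ sigma(D); the spectrum is closed, so its closure is too; and for lambda not in the closure, (D - lambda I) has bounded inverse (the diagonal entries 1/(d_n - lambda) are bounded). For our sequence d_n = 29 + 23/n, n = 1, 2, 3, ...:
  - {d_n} = {29 + 23/n : n ≥ 1}; the only limit point is 29
  - closure = {29 + 23/n : n ≥ 1} ∪ {29}
For the norm: a diagonal operator has ||D|| = sup_n |d_n|. Here d_n = 29 + 23/n is positive and decreasing, so sup_n |d_n| = d_1 = 29 + 23 = 52. So ||D|| = 52.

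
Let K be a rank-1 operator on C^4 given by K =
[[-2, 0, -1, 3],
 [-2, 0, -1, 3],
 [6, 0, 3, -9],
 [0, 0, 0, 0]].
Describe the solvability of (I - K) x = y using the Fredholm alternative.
(I - K) is singular (det(I - K) = 0, i.e. 1 ∈ sigma(K)). (I - K) x = y is solvable iff y ⊥ ker((I - K)^*) = span{(-2, 0, -1, 3)}, i.e. iff -2y_1 - y_3 + 3y_4 = 0. When solvable, the solutions are x = y + c·(1, 1, -3, 0), c arbitrary (ker(I - K) = span{(1, 1, -3, 0)}, dimension 1).

K has rank 1, so it is an outer product K = u v^T: every row of K is a multiple of one row vector. Reading off the entries, u = (1, 1, -3, 0) and v = (-2, 0, -1, 3) (row i of K equals u_i·v^T). A rank-one matrix u v^T satisfies K u = u (v·u) and kills the (3)-dimensional subspace v^⊥, so its characteristic polynomial is lambda^3 (lambda - v·u) with v·u = tr K = 1. Hence the eigenvalues of I - K are 1 (multiplicity 3) and 1 - (1) = 0, so det(I - K) = 0. (Direct check: I - K =
[[3, 0, 1, -3],
 [2, 1, 1, -3],
 [-6, 0, -2, 9],
 [0, 0, 0, 1]]
has determinant 0.) So 1 is an eigenvalue of K and (I - K) is not invertible. The finite-dimensional Fredholm alternative says: either (I - K) is invertible, or ker(I - K) ≠ {0} and then range(I - K) = ker((I - K)^*)^⊥, with dim ker(I - K) = dim ker((I - K)^*). We are in the second case, so we need both kernels. Kernel of I - K: (I - K) u = u - u (v·u) = u - u = 0, so ker(I - K) = span{u} = span{(1, 1, -3, 0)} (it is exactly 1-dimensional because rank(I - K) = 3). Kernel of the adjoint: K is real, so (I - K)^* = I - K^T = I - v u^T, and (I - v u^T) v = v - v (u·v) = 0; hence ker((I - K)^*) = span{v} = span{(-2, 0, -1, 3)}. Therefore (I - K) x = y is solvable iff <y, v> = 0, i.e. iff -2y_1 - y_3 + 3y_4 = 0. When this holds, K y = u (v·y) = 0, so (I - K) y = y and x = y is a particular solution; the full solution set is the line x = y + c·u = y + c·(1, 1, -3, 0), c ∈ C.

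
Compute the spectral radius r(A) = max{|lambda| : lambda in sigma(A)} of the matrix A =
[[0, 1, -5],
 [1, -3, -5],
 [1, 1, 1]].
r(A) ≈ 2.968

The eigenvalues of A are the roots of its characteristic polynomial. With M = A (coefficients from the trace, the sum of principal 2x2 minors, and det A):
  p(λ) = det(λ I - M) = λ^3 + 2λ^2 + 6λ + 26.
No integer candidate from the rational root theorem (±divisors of 26) is a root, so the roots are irrational. The cubic discriminant is Δ = -14188 < 0, so there is one real root and a complex-conjugate pair. p(-3) = -1 and p(-2) = 14 have opposite signs, so a root lies in (-3, -2); Newton's method refines it to λ ≈ -2.9516. Dividing out (λ - (-2.9516)) leaves approximately λ^2 - 0.9516λ + 8.8088. For λ^2 - 0.9516λ + 8.8088 the discriminant is -34.3295. It is negative, so the remaining roots are the complex-conjugate pair λ ≈ 0.4758 ± 2.9296i. Their product equals the constant term, so |λ|^2 ≈ 8.8088 and |λ| ≈ 2.968.
Thus the eigenvalues (to 4 decimals) are -2.9516 (modulus 2.9516); 0.4758 ± 2.9296i (modulus 2.968). The spectral radius is the largest modulus: r(A) ≈ 2.968. (Cross-check: r(A) ≤ ||A||_2 ≈ 7.3615; equality holds whenever A is normal, though it can also hold for some non-normal A.)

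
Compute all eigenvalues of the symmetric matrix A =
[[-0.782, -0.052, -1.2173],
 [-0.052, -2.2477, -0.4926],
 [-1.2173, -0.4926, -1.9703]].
sigma(A) ≈ {-3, -2, 0}

A is real symmetric, so its spectrum consists of real eigenvalues. Expanding the characteristic polynomial of the displayed matrix gives
  det(λ I - A) = p(λ) = λ^3 + (5)λ^2 + (6)λ + (0).
Solving p(λ) = 0 yields eigenvalues ≈ -3, -2, 0. (A is shown rounded to 4 decimals, so these recover the underlying integer eigenvalues to within that precision.)
Verification: the trace of A = -5 equals the sum of eigenvalues -5, and det(A) ≈ 0.0002 matches the eigenvalue product 0.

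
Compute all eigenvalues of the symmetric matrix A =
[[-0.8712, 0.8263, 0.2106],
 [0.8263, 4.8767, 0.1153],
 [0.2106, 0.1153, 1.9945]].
sigma(A) ≈ {-1, 2, 5}

A is real symmetric, so its spectrum consists of real eigenvalues. Expanding the characteristic polynomial of the displayed matrix gives
  det(λ I - A) = p(λ) = λ^3 + (-6)λ^2 + (3)λ + (10).
Solving p(λ) = 0 yields eigenvalues ≈ -1, 2, 5. (A is shown rounded to 4 decimals, so these recover the underlying integer eigenvalues to within that precision.)
Verification: the trace of A = 6 equals the sum of eigenvalues 6, and det(A) ≈ -10.0002 matches the eigenvalue product -10.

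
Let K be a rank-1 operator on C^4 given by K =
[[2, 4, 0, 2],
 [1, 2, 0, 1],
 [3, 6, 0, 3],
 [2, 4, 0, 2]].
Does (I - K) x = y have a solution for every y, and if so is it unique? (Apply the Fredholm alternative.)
(I - K) is invertible (det(I - K) = -5 ≠ 0), so for every y in C^4 the equation (I - K) x = y has a unique solution.

K has rank 1, so it is an outer product K = u v^T: every row of K is a multiple of one row vector. Reading off the entries, u = (2, 1, 3, 2) and v = (1, 2, 0, 1) (row i of K equals u_i·v^T). A rank-one matrix u v^T satisfies K u = u (v·u) and kills the (3)-dimensional subspace v^⊥, so its characteristic polynomial is lambda^3 (lambda - v·u) with v·u = tr K = 6. Hence the eigenvalues of I - K are 1 (multiplicity 3) and 1 - (6) = -5, so det(I - K) = -5. (Direct check: I - K =
[[-1, -4, 0, -2],
 [-1, -1, 0, -1],
 [-3, -6, 1, -3],
 [-2, -4, 0, -1]]
has determinant -5.) The finite-dimensional Fredholm alternative says: either (I - K) is invertible, or ker(I - K) ≠ {0} and then range(I - K) = ker((I - K)^*)^⊥, with dim ker(I - K) = dim ker((I - K)^*). Since det(I - K) ≠ 0, 1 is not an eigenvalue of K and ker(I - K) = {0}, so we are in the first case: for every y there is a unique x = (I - K)^(-1) y. Explicitly, by the Sherman–Morrison formula, (I - u v^T)^(-1) = I + u v^T/(1 - v·u), i.e. (I - K)^(-1) = I + K/(-5).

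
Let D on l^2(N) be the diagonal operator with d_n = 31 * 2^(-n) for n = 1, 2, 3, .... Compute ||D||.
||D|| = 31/2 (attained at n = 1)

For D diagonal, ||D|| = sup_n |d_n|. The sequence d_n = 31 * 2^(-n) is positive and strictly decreasing (ratio 2^(-1) < 1), so the supremum is d_1 = 31/2. Hence ||D|| = 31/2.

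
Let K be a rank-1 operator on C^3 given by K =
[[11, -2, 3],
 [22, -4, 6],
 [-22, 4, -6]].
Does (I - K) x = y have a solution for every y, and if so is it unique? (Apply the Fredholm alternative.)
(I - K) is singular (det(I - K) = 0, i.e. 1 ∈ sigma(K)). (I - K) x = y is solvable iff y ⊥ ker((I - K)^*) = span{(11, -2, 3)}, i.e. iff 11y_1 - 2y_2 + 3y_3 = 0. When solvable, the solutions are x = y + c·(1, 2, -2), c arbitrary (ker(I - K) = span{(1, 2, -2)}, dimension 1).

K has rank 1, so it is an outer product K = u v^T: every row of K is a multiple of one row vector. Reading off the entries, u = (1, 2, -2) and v = (11, -2, 3) (row i of K equals u_i·v^T). A rank-one matrix u v^T satisfies K u = u (v·u) and kills the (2)-dimensional subspace v^⊥, so its characteristic polynomial is lambda^2 (lambda - v·u) with v·u = tr K = 1. Hence the eigenvalues of I - K are 1 (multiplicity 2) and 1 - (1) = 0, so det(I - K) = 0. (Direct check: I - K =
[[-10, 2, -3],
 [-22, 5, -6],
 [22, -4, 7]]
has determinant 0.) So 1 is an eigenvalue of K and (I - K) is not invertible. The finite-dimensional Fredholm alternative says: either (I - K) is invertible, or ker(I - K) ≠ {0} and then range(I - K) = ker((I - K)^*)^⊥, with dim ker(I - K) = dim ker((I - K)^*). We are in the second case, so we need both kernels. Kernel of I - K: (I - K) u = u - u (v·u) = u - u = 0, so ker(I - K) = span{u} = span{(1, 2, -2)} (it is exactly 1-dimensional because rank(I - K) = 2). Kernel of the adjoint: K is real, so (I - K)^* = I - K^T = I - v u^T, and (I - v u^T) v = v - v (u·v) = 0; hence ker((I - K)^*) = span{v} = span{(11, -2, 3)}. Therefore (I - K) x = y is solvable iff <y, v> = 0, i.e. iff 11y_1 - 2y_2 + 3y_3 = 0. When this holds, K y = u (v·y) = 0, so (I - K) y = y and x = y is a particular solution; the full solution set is the line x = y + c·u = y + c·(1, 2, -2), c ∈ C.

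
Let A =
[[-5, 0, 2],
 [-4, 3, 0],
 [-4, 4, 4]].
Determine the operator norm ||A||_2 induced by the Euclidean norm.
||A||_2 ≈ 9.3341 (= sqrt(largest eigenvalue of A^T A))

||A||_2 = sigma_max(A) = sqrt(lambda_max(A^T A)). Form the symmetric matrix M = A^T A =
[[57, -28, -26],
 [-28, 25, 16],
 [-26, 16, 20]].
Its characteristic polynomial (trace, sum of principal 2x2 minors, determinant of M give the coefficients) is
  p(λ) = det(λ I - M) = λ^3 - 102λ^2 + 1349λ - 4624.
No integer candidate from the rational root theorem (±divisors of 4624) is a root, so the roots are irrational. The cubic discriminant is Δ = 360719824 > 0, so there are three distinct real roots. p(5) = -304 and p(6) = 14 have opposite signs, so a root lies in (5, 6); Newton's method refines it to λ ≈ 5.9412. p(8) = 152 and p(9) = -16 have opposite signs, so a root lies in (8, 9); Newton's method refines it to λ ≈ 8.933. p(87) = -796 and p(88) = 5672 have opposite signs, so a root lies in (87, 88); Newton's method refines it to λ ≈ 87.1258. Check (Vieta): the three roots sum to 102, matching tr M = 102.
So the eigenvalues of A^T A are ≈ 5.9412, 8.933, 87.1258 (all ≥ 0, as they must be for A^T A). The largest is λ_max ≈ 87.1258, hence ||A||_2 = sqrt(λ_max) ≈ 9.3341.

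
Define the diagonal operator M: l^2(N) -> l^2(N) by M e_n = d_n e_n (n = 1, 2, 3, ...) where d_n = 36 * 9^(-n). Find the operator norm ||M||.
||M|| = 4 (attained at n = 1)

For M diagonal, ||M|| = sup_n |d_n|. The sequence d_n = 36 * 9^(-n) is positive and strictly decreasing (ratio 9^(-1) < 1), so the supremum is d_1 = 36/9 = 4. Hence ||M|| = 4.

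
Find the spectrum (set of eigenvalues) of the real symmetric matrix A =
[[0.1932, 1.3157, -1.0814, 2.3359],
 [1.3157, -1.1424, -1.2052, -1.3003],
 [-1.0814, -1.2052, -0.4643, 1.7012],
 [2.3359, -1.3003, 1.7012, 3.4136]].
sigma(A) ≈ {-3, -2, 2, 5}

A is real symmetric, so its spectrum consists of real eigenvalues. Expanding the characteristic polynomial of the displayed matrix gives
  det(λ I - A) = p(λ) = λ^4 + (-2)λ^3 + (-19)λ^2 + (8)λ + (59.9963).
Solving p(λ) = 0 yields eigenvalues ≈ -3, -2, 2, 5. (A is shown rounded to 4 decimals, so these recover the underlying integer eigenvalues to within that precision.)
Verification: the trace of A = 2 equals the sum of eigenvalues 2, and det(A) ≈ 59.9963 matches the eigenvalue product 60.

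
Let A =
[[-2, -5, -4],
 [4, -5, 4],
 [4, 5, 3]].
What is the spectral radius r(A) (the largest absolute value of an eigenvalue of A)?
r(A) ≈ 6.12

The eigenvalues of A are the roots of its characteristic polynomial. With M = A (coefficients from the trace, the sum of principal 2x2 minors, and det A):
  p(λ) = det(λ I - M) = λ^3 + 4λ^2 + 5λ + 110.
No integer candidate from the rational root theorem (±divisors of 110) is a root, so the roots are irrational. The cubic discriminant is Δ = -315360 < 0, so there is one real root and a complex-conjugate pair. p(-7) = -72 and p(-6) = 8 have opposite signs, so a root lies in (-7, -6); Newton's method refines it to λ ≈ -6.12. Dividing out (λ - (-6.12)) leaves approximately λ^2 - 2.12λ + 17.974. For λ^2 - 2.12λ + 17.974 the discriminant is -67.4018. It is negative, so the remaining roots are the complex-conjugate pair λ ≈ 1.06 ± 4.1049i. Their product equals the constant term, so |λ|^2 ≈ 17.974 and |λ| ≈ 4.2396.
Thus the eigenvalues (to 4 decimals) are -6.12 (modulus 6.12); 1.06 ± 4.1049i (modulus 4.2396). The spectral radius is the largest modulus: r(A) ≈ 6.12. (Cross-check: r(A) ≤ ||A||_2 ≈ 9.6246; equality holds whenever A is normal, though it can also hold for some non-normal A.)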